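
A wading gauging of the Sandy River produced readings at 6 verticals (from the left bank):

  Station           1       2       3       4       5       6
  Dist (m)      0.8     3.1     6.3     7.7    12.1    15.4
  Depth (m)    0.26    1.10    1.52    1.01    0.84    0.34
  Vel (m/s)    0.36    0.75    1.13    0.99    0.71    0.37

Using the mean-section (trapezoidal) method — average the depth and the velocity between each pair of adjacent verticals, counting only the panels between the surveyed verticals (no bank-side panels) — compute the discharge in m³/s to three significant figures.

11.2 m³/s

Panel 1-2: Δb = 2.3 m, d̄ = (0.26+1.10)/2 = 0.68, v̄ = (0.36+0.75)/2 = 0.555 → q = 2.3×0.68×0.555 = 0.8680 m³/s
Panel 2-3: Δb = 3.2 m, d̄ = (1.10+1.52)/2 = 1.31, v̄ = (0.75+1.13)/2 = 0.94 → q = 3.2×1.31×0.94 = 3.940 m³/s
Panel 3-4: Δb = 1.4 m, d̄ = (1.52+1.01)/2 = 1.265, v̄ = (1.13+0.99)/2 = 1.06 → q = 1.4×1.265×1.06 = 1.877 m³/s
Panel 4-5: Δb = 4.4 m, d̄ = (1.01+0.84)/2 = 0.925, v̄ = (0.99+0.71)/2 = 0.85 → q = 4.4×0.925×0.85 = 3.460 m³/s
Panel 5-6: Δb = 3.3 m, d̄ = (0.84+0.34)/2 = 0.59, v̄ = (0.71+0.37)/2 = 0.54 → q = 3.3×0.59×0.54 = 1.051 m³/s
Q = Σ q = 11.20 m³/s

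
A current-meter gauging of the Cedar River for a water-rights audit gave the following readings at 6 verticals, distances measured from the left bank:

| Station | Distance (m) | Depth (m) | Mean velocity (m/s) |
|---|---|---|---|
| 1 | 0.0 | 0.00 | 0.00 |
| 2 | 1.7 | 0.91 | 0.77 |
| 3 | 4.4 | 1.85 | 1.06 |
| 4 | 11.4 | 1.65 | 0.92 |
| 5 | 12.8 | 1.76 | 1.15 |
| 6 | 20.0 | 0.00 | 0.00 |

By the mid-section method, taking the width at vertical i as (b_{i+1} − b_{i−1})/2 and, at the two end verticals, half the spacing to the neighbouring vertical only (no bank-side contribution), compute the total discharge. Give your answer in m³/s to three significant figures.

26.1 m³/s

w_2 = (4.4 − 0.0)/2 = 2.2 m; q_2 = 0.77 × 0.91 × 2.2 = 1.542 m³/s
w_3 = (11.4 − 1.7)/2 = 4.85 m; q_3 = 1.06 × 1.85 × 4.85 = 9.511 m³/s
w_4 = (12.8 − 4.4)/2 = 4.2 m; q_4 = 0.92 × 1.65 × 4.2 = 6.376 m³/s
w_5 = (20.0 − 11.4)/2 = 4.3 m; q_5 = 1.15 × 1.76 × 4.3 = 8.703 m³/s
Stations 1, 6 contribute zero (depth or velocity is 0).
Q = Σ qᵢ = 26.13 m³/s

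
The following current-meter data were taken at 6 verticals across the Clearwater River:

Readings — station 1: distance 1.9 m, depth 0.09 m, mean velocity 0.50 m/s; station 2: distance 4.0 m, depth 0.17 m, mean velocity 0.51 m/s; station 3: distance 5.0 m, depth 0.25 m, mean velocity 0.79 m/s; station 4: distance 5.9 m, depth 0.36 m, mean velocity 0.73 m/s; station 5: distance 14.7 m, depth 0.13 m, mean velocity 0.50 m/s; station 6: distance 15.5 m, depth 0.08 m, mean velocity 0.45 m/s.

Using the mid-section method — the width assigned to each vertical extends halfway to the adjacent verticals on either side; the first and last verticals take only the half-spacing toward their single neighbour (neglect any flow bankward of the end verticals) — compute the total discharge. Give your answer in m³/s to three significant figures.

1.97 m³/s

w_1 = (4.0 − 1.9)/2 = 1.05 m; q_1 = 0.50 × 0.09 × 1.05 = 0.04725 m³/s
w_2 = (5.0 − 1.9)/2 = 1.55 m; q_2 = 0.51 × 0.17 × 1.55 = 0.1344 m³/s
w_3 = (5.9 − 4.0)/2 = 0.95 m; q_3 = 0.79 × 0.25 × 0.95 = 0.1876 m³/s
w_4 = (14.7 − 5.0)/2 = 4.85 m; q_4 = 0.73 × 0.36 × 4.85 = 1.275 m³/s
w_5 = (15.5 − 5.9)/2 = 4.8 m; q_5 = 0.50 × 0.13 × 4.8 = 0.3120 m³/s
w_6 = (15.5 − 14.7)/2 = 0.4 m; q_6 = 0.45 × 0.08 × 0.4 = 0.01440 m³/s
Q = Σ qᵢ = 1.970 m³/s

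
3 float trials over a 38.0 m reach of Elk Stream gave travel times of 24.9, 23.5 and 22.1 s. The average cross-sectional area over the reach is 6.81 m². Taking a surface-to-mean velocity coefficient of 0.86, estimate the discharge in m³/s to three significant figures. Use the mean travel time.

9.47 m³/s

t̄ = (24.9 + 23.5 + 22.1) / 3 = 23.5 s
v_surface = L / t̄ = 38.0 / 23.5 = 1.617 m/s
v_mean = 0.86 × 1.617 = 1.391 m/s
Q = A × v_mean = 6.81 × 1.391 = 9.470 m³/s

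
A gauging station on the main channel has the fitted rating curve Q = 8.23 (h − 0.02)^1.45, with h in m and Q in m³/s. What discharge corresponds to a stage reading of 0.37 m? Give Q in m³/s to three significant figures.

Q = 8.23 × (0.37 − 0.02)^1.45 = 8.23 × 0.35^1.45 = 1.796 m³/s

1.80 m³/s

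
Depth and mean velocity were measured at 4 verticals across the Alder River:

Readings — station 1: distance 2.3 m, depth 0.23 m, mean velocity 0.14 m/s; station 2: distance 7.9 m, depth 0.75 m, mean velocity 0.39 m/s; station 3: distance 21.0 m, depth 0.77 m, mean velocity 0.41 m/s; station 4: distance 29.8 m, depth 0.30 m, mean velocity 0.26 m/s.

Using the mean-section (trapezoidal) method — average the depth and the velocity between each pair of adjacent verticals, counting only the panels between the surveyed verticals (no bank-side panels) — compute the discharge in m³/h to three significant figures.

Panel 1-2: Δb = 5.6 m, d̄ = (0.23+0.75)/2 = 0.49, v̄ = (0.14+0.39)/2 = 0.265 → q = 5.6×0.49×0.265 = 0.7272 m³/s
Panel 2-3: Δb = 13.1 m, d̄ = (0.75+0.77)/2 = 0.76, v̄ = (0.39+0.41)/2 = 0.4 → q = 13.1×0.76×0.4 = 3.982 m³/s
Panel 3-4: Δb = 8.8 m, d̄ = (0.77+0.30)/2 = 0.535, v̄ = (0.41+0.26)/2 = 0.335 → q = 8.8×0.535×0.335 = 1.577 m³/s
Q = Σ q = 6.287 m³/s
= 6.287 × 3600 = 22630 m³/h

22600 m³/h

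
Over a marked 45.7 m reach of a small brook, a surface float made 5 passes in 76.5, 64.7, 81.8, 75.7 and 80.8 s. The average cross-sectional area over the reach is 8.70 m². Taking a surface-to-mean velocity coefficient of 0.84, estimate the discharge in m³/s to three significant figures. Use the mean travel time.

t̄ = (76.5 + 64.7 + 81.8 + 75.7 + 80.8) / 5 = 75.9 s
v_surface = L / t̄ = 45.7 / 75.9 = 0.6021 m/s
v_mean = 0.84 × 0.6021 = 0.5058 m/s
Q = A × v_mean = 8.70 × 0.5058 = 4.400 m³/s

4.40 m³/s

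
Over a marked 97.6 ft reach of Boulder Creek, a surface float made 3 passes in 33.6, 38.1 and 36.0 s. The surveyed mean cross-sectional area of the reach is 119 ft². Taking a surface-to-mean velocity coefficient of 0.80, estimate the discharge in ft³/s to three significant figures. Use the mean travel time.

259 ft³/s

t̄ = (33.6 + 38.1 + 36.0) / 3 = 35.9 s
v_surface = L / t̄ = 97.6 / 35.9 = 2.719 ft/s
v_mean = 0.80 × 2.719 = 2.175 ft/s
Q = A × v_mean = 119 × 2.175 = 258.8 ft³/s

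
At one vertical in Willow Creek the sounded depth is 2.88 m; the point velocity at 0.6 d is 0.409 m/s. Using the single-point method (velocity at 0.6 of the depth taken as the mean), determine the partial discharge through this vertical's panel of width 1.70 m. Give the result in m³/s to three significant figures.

v̄ = v₀.₆ = 0.409 m/s
q = v̄ × d × w = 0.4090 × 2.88 × 1.70 = 2.002 m³/s

2.00 m³/s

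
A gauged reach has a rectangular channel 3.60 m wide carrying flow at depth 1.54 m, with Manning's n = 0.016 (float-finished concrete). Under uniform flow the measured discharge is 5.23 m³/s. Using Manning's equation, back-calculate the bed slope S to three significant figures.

0.000292

A = b·y = 3.60 × 1.54 = 5.544 m²
P = b + 2y = 3.60 + 2×1.54 = 6.680 m
R = A/P = 5.544/6.680 = 0.8299 m
S = (Q·n / (1·A·R^(2/3)))² = (5.23×0.016 / (1×5.544×0.8831))² = 0.0002921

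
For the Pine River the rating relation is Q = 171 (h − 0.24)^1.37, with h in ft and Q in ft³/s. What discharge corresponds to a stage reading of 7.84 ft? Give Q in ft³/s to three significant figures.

2750 ft³/s

Q = 171 × (7.84 − 0.24)^1.37 = 171 × 7.6^1.37 = 2752 ft³/s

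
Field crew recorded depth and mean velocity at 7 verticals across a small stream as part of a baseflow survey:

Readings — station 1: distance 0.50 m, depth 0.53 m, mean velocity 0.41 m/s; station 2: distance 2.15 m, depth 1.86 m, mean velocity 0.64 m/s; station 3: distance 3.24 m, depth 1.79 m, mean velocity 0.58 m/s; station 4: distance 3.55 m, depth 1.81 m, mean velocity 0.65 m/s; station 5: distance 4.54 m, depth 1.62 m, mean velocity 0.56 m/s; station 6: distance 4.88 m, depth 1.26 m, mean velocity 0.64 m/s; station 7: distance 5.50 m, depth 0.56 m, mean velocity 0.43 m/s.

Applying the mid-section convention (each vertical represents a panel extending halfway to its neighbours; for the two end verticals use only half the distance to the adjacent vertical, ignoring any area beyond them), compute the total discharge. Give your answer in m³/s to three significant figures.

4.37 m³/s

w_1 = (2.15 − 0.50)/2 = 0.825 m; q_1 = 0.41 × 0.53 × 0.825 = 0.1793 m³/s
w_2 = (3.24 − 0.50)/2 = 1.37 m; q_2 = 0.64 × 1.86 × 1.37 = 1.631 m³/s
w_3 = (3.55 − 2.15)/2 = 0.7 m; q_3 = 0.58 × 1.79 × 0.7 = 0.7267 m³/s
w_4 = (4.54 − 3.24)/2 = 0.65 m; q_4 = 0.65 × 1.81 × 0.65 = 0.7647 m³/s
w_5 = (4.88 − 3.55)/2 = 0.665 m; q_5 = 0.56 × 1.62 × 0.665 = 0.6033 m³/s
w_6 = (5.50 − 4.54)/2 = 0.48 m; q_6 = 0.64 × 1.26 × 0.48 = 0.3871 m³/s
w_7 = (5.50 − 4.88)/2 = 0.31 m; q_7 = 0.43 × 0.56 × 0.31 = 0.07465 m³/s
Q = Σ qᵢ = 4.367 m³/s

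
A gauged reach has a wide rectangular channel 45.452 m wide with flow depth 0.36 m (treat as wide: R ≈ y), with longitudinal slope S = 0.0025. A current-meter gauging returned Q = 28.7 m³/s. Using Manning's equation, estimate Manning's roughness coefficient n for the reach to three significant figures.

0.0144

A = b·y = 45.452 × 0.36 = 16.36 m²
Wide channel: R ≈ y = 0.36 m
n = (1/Q)·A·R^(2/3)·S^(1/2) = (1/28.7) × 16.36 × 0.5061 × 0.05000 = 0.01443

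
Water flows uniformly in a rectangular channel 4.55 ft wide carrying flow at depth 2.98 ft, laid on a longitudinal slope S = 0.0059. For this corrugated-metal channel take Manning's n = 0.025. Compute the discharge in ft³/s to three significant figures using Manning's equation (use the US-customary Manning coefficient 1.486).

73.4 ft³/s

A = b·y = 4.55 × 2.98 = 13.56 ft²
P = b + 2y = 4.55 + 2×2.98 = 10.51 ft
R = A/P = 13.56/10.51 = 1.290 ft
Q = (1.486/n)·A·R^(2/3)·S^(1/2) = (1.486/0.025) × 13.56 × 1.290^(2/3) × 0.0059^(1/2) = 73.36 ft³/s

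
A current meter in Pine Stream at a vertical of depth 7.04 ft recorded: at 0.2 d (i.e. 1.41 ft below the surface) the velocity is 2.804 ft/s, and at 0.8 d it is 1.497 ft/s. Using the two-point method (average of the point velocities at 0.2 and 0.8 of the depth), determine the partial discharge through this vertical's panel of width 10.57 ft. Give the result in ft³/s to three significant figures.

v̄ = (2.804 + 1.497) / 2 = 2.151 ft/s
q = v̄ × d × w = 2.151 × 7.04 × 10.57 = 160.0 ft³/s

160 ft³/s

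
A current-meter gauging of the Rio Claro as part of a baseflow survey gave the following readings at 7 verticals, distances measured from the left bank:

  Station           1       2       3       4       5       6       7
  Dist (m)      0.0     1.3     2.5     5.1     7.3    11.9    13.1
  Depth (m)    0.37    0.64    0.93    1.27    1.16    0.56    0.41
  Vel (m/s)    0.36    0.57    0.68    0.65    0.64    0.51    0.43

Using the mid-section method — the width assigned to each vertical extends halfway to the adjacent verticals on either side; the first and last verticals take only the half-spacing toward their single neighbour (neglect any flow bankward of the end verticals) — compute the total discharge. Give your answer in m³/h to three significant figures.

25900 m³/h

w_1 = (1.3 − 0.0)/2 = 0.65 m; q_1 = 0.36 × 0.37 × 0.65 = 0.08658 m³/s
w_2 = (2.5 − 0.0)/2 = 1.25 m; q_2 = 0.57 × 0.64 × 1.25 = 0.4560 m³/s
w_3 = (5.1 − 1.3)/2 = 1.9 m; q_3 = 0.68 × 0.93 × 1.9 = 1.202 m³/s
w_4 = (7.3 − 2.5)/2 = 2.4 m; q_4 = 0.65 × 1.27 × 2.4 = 1.981 m³/s
w_5 = (11.9 − 5.1)/2 = 3.4 m; q_5 = 0.64 × 1.16 × 3.4 = 2.524 m³/s
w_6 = (13.1 − 7.3)/2 = 2.9 m; q_6 = 0.51 × 0.56 × 2.9 = 0.8282 m³/s
w_7 = (13.1 − 11.9)/2 = 0.6 m; q_7 = 0.43 × 0.41 × 0.6 = 0.1058 m³/s
Q = Σ qᵢ = 7.184 m³/s
= 7.184 × 3600 = 25860 m³/h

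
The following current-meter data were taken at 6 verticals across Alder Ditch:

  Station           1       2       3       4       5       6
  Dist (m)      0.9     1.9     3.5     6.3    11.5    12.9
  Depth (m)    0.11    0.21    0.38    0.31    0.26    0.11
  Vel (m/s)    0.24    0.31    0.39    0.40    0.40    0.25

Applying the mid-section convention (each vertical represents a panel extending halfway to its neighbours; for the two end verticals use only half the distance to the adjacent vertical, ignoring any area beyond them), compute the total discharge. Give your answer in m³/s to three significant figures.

w_1 = (1.9 − 0.9)/2 = 0.5 m; q_1 = 0.24 × 0.11 × 0.5 = 0.01320 m³/s
w_2 = (3.5 − 0.9)/2 = 1.3 m; q_2 = 0.31 × 0.21 × 1.3 = 0.08463 m³/s
w_3 = (6.3 − 1.9)/2 = 2.2 m; q_3 = 0.39 × 0.38 × 2.2 = 0.3260 m³/s
w_4 = (11.5 − 3.5)/2 = 4 m; q_4 = 0.40 × 0.31 × 4 = 0.4960 m³/s
w_5 = (12.9 − 6.3)/2 = 3.3 m; q_5 = 0.40 × 0.26 × 3.3 = 0.3432 m³/s
w_6 = (12.9 − 11.5)/2 = 0.7 m; q_6 = 0.25 × 0.11 × 0.7 = 0.01925 m³/s
Q = Σ qᵢ = 1.282 m³/s

1.28 m³/s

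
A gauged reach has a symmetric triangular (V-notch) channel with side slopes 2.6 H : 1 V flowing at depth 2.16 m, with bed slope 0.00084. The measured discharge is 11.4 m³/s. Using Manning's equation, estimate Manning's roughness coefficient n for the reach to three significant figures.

A = z·y² = 2.6×2.16² = 12.13 m²
P = 2y√(1+z²) = 2×2.16×√(1+2.6²) = 12.03 m
R = A/P = 12.13/12.03 = 1.008 m
n = (1/Q)·A·R^(2/3)·S^(1/2) = (1/11.4) × 12.13 × 1.005 × 0.02898 = 0.03100

0.0310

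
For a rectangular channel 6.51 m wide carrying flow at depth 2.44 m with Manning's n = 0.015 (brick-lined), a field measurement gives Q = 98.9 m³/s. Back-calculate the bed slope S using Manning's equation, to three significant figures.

A = b·y = 6.51 × 2.44 = 15.88 m²
P = b + 2y = 6.51 + 2×2.44 = 11.39 m
R = A/P = 15.88/11.39 = 1.395 m
S = (Q·n / (1·A·R^(2/3)))² = (98.9×0.015 / (1×15.88×1.248))² = 0.005598

0.00560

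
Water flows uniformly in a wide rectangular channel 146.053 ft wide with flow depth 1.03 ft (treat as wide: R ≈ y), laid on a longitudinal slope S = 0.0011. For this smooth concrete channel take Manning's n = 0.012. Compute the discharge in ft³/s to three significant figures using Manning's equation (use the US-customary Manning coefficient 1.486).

630 ft³/s

A = b·y = 146.053 × 1.03 = 150.4 ft²
Wide channel: R ≈ y = 1.03 ft
Q = (1.486/n)·A·R^(2/3)·S^(1/2) = (1.486/0.012) × 150.4 × 1.030^(2/3) × 0.0011^(1/2) = 630.1 ft³/s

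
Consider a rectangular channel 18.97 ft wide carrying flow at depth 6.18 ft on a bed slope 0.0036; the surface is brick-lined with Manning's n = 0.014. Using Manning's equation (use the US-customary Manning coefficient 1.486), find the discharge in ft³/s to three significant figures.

1800 ft³/s

A = b·y = 18.97 × 6.18 = 117.2 ft²
P = b + 2y = 18.97 + 2×6.18 = 31.33 ft
R = A/P = 117.2/31.33 = 3.742 ft
Q = (1.486/n)·A·R^(2/3)·S^(1/2) = (1.486/0.014) × 117.2 × 3.742^(2/3) × 0.0036^(1/2) = 1800 ft³/s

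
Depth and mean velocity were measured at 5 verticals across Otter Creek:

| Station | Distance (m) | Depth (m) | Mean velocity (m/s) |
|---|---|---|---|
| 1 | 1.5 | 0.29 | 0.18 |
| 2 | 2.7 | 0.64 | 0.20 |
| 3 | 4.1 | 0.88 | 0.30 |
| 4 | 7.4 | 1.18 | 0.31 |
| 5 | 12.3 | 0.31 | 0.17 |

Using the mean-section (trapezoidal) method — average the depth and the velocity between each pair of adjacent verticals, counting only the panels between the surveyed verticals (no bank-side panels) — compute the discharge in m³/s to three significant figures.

Panel 1-2: Δb = 1.2 m, d̄ = (0.29+0.64)/2 = 0.465, v̄ = (0.18+0.20)/2 = 0.19 → q = 1.2×0.465×0.19 = 0.1060 m³/s
Panel 2-3: Δb = 1.4 m, d̄ = (0.64+0.88)/2 = 0.76, v̄ = (0.20+0.30)/2 = 0.25 → q = 1.4×0.76×0.25 = 0.2660 m³/s
Panel 3-4: Δb = 3.3 m, d̄ = (0.88+1.18)/2 = 1.03, v̄ = (0.30+0.31)/2 = 0.305 → q = 3.3×1.03×0.305 = 1.037 m³/s
Panel 4-5: Δb = 4.9 m, d̄ = (1.18+0.31)/2 = 0.745, v̄ = (0.31+0.17)/2 = 0.24 → q = 4.9×0.745×0.24 = 0.8761 m³/s
Q = Σ q = 2.285 m³/s

2.28 m³/s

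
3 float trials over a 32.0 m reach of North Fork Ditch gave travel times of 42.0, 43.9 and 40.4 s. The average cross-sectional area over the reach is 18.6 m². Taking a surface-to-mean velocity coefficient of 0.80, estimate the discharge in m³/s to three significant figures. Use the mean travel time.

t̄ = (42.0 + 43.9 + 40.4) / 3 = 42.1 s
v_surface = L / t̄ = 32.0 / 42.1 = 0.7601 m/s
v_mean = 0.80 × 0.7601 = 0.6081 m/s
Q = A × v_mean = 18.6 × 0.6081 = 11.31 m³/s

11.3 m³/s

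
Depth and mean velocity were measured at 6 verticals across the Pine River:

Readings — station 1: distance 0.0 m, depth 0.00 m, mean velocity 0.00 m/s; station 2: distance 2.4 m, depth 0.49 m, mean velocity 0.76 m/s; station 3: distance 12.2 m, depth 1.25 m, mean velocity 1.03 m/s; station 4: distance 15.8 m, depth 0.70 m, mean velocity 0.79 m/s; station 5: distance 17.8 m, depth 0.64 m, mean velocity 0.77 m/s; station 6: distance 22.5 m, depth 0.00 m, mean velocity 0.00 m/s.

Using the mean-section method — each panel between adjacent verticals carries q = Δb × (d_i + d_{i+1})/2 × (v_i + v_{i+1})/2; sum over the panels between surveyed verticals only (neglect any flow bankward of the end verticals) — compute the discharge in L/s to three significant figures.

12700 L/s

Panel 1-2: Δb = 2.4 m, d̄ = (0.00+0.49)/2 = 0.245, v̄ = (0.00+0.76)/2 = 0.38 → q = 2.4×0.245×0.38 = 0.2234 m³/s
Panel 2-3: Δb = 9.8 m, d̄ = (0.49+1.25)/2 = 0.87, v̄ = (0.76+1.03)/2 = 0.895 → q = 9.8×0.87×0.895 = 7.631 m³/s
Panel 3-4: Δb = 3.6 m, d̄ = (1.25+0.70)/2 = 0.975, v̄ = (1.03+0.79)/2 = 0.91 → q = 3.6×0.975×0.91 = 3.194 m³/s
Panel 4-5: Δb = 2 m, d̄ = (0.70+0.64)/2 = 0.67, v̄ = (0.79+0.77)/2 = 0.78 → q = 2×0.67×0.78 = 1.045 m³/s
Panel 5-6: Δb = 4.7 m, d̄ = (0.64+0.00)/2 = 0.32, v̄ = (0.77+0.00)/2 = 0.385 → q = 4.7×0.32×0.385 = 0.5790 m³/s
Q = Σ q = 12.67 m³/s
= 12.67 × 1000 = 12670 L/s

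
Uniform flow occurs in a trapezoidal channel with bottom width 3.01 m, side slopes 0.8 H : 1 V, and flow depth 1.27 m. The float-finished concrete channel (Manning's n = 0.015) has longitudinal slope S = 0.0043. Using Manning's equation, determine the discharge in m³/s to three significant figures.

19.5 m³/s

A = (b + z·y)·y = (3.01 + 0.8×1.27)×1.27 = 5.113 m²
P = b + 2y√(1+z²) = 3.01 + 2×1.27×√(1+0.8²) = 6.263 m
R = A/P = 5.113/6.263 = 0.8164 m
Q = (1/n)·A·R^(2/3)·S^(1/2) = (1/0.015) × 5.113 × 0.8164^(2/3) × 0.0043^(1/2) = 19.53 m³/s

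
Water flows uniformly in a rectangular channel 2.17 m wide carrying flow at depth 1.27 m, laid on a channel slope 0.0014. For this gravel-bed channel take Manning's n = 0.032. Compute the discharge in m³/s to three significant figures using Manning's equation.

2.25 m³/s

A = b·y = 2.17 × 1.27 = 2.756 m²
P = b + 2y = 2.17 + 2×1.27 = 4.710 m
R = A/P = 2.756/4.710 = 0.5851 m
Q = (1/n)·A·R^(2/3)·S^(1/2) = (1/0.032) × 2.756 × 0.5851^(2/3) × 0.0014^(1/2) = 2.254 m³/s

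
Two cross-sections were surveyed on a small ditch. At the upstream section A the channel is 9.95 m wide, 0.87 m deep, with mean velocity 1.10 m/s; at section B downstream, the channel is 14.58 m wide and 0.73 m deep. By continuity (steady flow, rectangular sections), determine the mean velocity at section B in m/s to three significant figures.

0.895 m/s

Q = A₁V₁ = (9.95×0.87) × 1.10 = 9.522 m³/s
A₂ = 14.58 × 0.73 = 10.64 m²
V₂ = Q/A₂ = 9.522/10.64 = 0.8947 m/s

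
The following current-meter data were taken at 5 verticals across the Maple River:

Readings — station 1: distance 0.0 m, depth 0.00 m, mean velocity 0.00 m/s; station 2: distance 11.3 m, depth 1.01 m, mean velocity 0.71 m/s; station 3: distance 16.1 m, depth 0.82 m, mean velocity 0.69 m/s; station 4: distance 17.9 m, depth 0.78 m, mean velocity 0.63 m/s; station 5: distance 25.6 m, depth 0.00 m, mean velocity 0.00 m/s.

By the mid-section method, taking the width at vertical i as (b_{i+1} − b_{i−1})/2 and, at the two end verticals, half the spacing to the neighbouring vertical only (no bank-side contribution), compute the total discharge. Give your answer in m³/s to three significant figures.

w_2 = (16.1 − 0.0)/2 = 8.05 m; q_2 = 0.71 × 1.01 × 8.05 = 5.773 m³/s
w_3 = (17.9 − 11.3)/2 = 3.3 m; q_3 = 0.69 × 0.82 × 3.3 = 1.867 m³/s
w_4 = (25.6 − 16.1)/2 = 4.75 m; q_4 = 0.63 × 0.78 × 4.75 = 2.334 m³/s
Stations 1, 5 contribute zero (depth or velocity is 0).
Q = Σ qᵢ = 9.974 m³/s

9.97 m³/s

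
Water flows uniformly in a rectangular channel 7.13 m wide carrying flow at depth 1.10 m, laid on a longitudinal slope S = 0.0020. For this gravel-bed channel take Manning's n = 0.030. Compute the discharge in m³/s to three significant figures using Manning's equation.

10.4 m³/s

A = b·y = 7.13 × 1.10 = 7.843 m²
P = b + 2y = 7.13 + 2×1.10 = 9.330 m
R = A/P = 7.843/9.330 = 0.8406 m
Q = (1/n)·A·R^(2/3)·S^(1/2) = (1/0.030) × 7.843 × 0.8406^(2/3) × 0.0020^(1/2) = 10.41 m³/s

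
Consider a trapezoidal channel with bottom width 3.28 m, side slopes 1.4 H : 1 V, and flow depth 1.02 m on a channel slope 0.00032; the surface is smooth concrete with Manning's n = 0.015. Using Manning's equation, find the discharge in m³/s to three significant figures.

A = (b + z·y)·y = (3.28 + 1.4×1.02)×1.02 = 4.802 m²
P = b + 2y√(1+z²) = 3.28 + 2×1.02×√(1+1.4²) = 6.790 m
R = A/P = 4.802/6.790 = 0.7073 m
Q = (1/n)·A·R^(2/3)·S^(1/2) = (1/0.015) × 4.802 × 0.7073^(2/3) × 0.00032^(1/2) = 4.546 m³/s

4.55 m³/s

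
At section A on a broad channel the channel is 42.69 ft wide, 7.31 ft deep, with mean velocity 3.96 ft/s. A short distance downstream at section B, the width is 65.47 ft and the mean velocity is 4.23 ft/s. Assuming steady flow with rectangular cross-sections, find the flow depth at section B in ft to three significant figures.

Q = A₁V₁ = (42.69×7.31) × 3.96 = 1236 ft³/s
d₂ = Q/(b₂ V₂) = 1236/(65.47×4.23) = 4.462 ft

4.46 ft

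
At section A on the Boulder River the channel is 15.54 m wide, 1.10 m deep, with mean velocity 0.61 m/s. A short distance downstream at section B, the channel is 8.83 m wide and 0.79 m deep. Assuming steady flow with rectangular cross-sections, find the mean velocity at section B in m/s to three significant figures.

1.49 m/s

Q = A₁V₁ = (15.54×1.10) × 0.61 = 10.43 m³/s
A₂ = 8.83 × 0.79 = 6.976 m²
V₂ = Q/A₂ = 10.43/6.976 = 1.495 m/s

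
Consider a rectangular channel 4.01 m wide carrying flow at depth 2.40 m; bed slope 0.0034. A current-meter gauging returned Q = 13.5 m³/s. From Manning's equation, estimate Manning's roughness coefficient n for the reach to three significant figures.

0.0441

A = b·y = 4.01 × 2.40 = 9.624 m²
P = b + 2y = 4.01 + 2×2.40 = 8.810 m
R = A/P = 9.624/8.810 = 1.092 m
n = (1/Q)·A·R^(2/3)·S^(1/2) = (1/13.5) × 9.624 × 1.061 × 0.05831 = 0.04409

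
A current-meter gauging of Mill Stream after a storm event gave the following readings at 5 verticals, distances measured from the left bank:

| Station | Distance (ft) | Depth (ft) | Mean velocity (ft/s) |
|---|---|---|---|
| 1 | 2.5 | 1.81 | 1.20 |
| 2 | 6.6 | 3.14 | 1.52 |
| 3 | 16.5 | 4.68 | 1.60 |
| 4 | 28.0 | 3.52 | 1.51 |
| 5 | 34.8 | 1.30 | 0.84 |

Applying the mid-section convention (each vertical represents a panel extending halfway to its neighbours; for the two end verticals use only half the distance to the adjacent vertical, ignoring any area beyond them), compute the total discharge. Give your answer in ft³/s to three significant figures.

170 ft³/s

w_1 = (6.6 − 2.5)/2 = 2.05 ft; q_1 = 1.20 × 1.81 × 2.05 = 4.453 ft³/s
w_2 = (16.5 − 2.5)/2 = 7 ft; q_2 = 1.52 × 3.14 × 7 = 33.41 ft³/s
w_3 = (28.0 − 6.6)/2 = 10.7 ft; q_3 = 1.60 × 4.68 × 10.7 = 80.12 ft³/s
w_4 = (34.8 − 16.5)/2 = 9.15 ft; q_4 = 1.51 × 3.52 × 9.15 = 48.63 ft³/s
w_5 = (34.8 − 28.0)/2 = 3.4 ft; q_5 = 0.84 × 1.30 × 3.4 = 3.713 ft³/s
Q = Σ qᵢ = 170.3 ft³/s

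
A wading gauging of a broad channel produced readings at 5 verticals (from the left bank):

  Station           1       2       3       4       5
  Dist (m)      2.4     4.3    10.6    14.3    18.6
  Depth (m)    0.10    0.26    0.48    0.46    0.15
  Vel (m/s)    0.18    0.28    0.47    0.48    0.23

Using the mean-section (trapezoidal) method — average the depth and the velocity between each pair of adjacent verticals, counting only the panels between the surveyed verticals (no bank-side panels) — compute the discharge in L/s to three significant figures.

Panel 1-2: Δb = 1.9 m, d̄ = (0.10+0.26)/2 = 0.18, v̄ = (0.18+0.28)/2 = 0.23 → q = 1.9×0.18×0.23 = 0.07866 m³/s
Panel 2-3: Δb = 6.3 m, d̄ = (0.26+0.48)/2 = 0.37, v̄ = (0.28+0.47)/2 = 0.375 → q = 6.3×0.37×0.375 = 0.8741 m³/s
Panel 3-4: Δb = 3.7 m, d̄ = (0.48+0.46)/2 = 0.47, v̄ = (0.47+0.48)/2 = 0.475 → q = 3.7×0.47×0.475 = 0.8260 m³/s
Panel 4-5: Δb = 4.3 m, d̄ = (0.46+0.15)/2 = 0.305, v̄ = (0.48+0.23)/2 = 0.355 → q = 4.3×0.305×0.355 = 0.4656 m³/s
Q = Σ q = 2.244 m³/s
= 2.244 × 1000 = 2244 L/s

2240 L/s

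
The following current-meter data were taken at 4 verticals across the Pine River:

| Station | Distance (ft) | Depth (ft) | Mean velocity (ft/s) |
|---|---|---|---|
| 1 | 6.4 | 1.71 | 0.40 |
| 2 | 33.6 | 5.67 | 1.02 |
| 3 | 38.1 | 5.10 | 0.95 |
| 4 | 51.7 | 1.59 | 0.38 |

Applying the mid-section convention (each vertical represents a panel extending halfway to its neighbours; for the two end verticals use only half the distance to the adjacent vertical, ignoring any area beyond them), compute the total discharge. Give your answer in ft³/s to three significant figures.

149 ft³/s

w_1 = (33.6 − 6.4)/2 = 13.6 ft; q_1 = 0.40 × 1.71 × 13.6 = 9.302 ft³/s
w_2 = (38.1 − 6.4)/2 = 15.85 ft; q_2 = 1.02 × 5.67 × 15.85 = 91.67 ft³/s
w_3 = (51.7 − 33.6)/2 = 9.05 ft; q_3 = 0.95 × 5.10 × 9.05 = 43.85 ft³/s
w_4 = (51.7 − 38.1)/2 = 6.8 ft; q_4 = 0.38 × 1.59 × 6.8 = 4.109 ft³/s
Q = Σ qᵢ = 148.9 ft³/s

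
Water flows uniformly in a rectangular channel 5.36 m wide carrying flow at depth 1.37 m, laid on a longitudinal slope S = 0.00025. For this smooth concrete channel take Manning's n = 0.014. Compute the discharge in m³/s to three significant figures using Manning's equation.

A = b·y = 5.36 × 1.37 = 7.343 m²
P = b + 2y = 5.36 + 2×1.37 = 8.100 m
R = A/P = 7.343/8.100 = 0.9066 m
Q = (1/n)·A·R^(2/3)·S^(1/2) = (1/0.014) × 7.343 × 0.9066^(2/3) × 0.00025^(1/2) = 7.768 m³/s

7.77 m³/s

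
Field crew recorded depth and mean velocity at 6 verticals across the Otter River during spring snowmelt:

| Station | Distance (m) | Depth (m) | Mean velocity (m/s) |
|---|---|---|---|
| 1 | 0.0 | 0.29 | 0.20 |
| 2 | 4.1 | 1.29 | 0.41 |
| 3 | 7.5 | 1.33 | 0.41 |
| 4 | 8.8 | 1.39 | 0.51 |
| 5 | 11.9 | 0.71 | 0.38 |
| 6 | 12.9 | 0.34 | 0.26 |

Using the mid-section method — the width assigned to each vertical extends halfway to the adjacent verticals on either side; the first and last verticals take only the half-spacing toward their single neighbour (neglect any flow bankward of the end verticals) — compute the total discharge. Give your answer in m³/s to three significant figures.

w_1 = (4.1 − 0.0)/2 = 2.05 m; q_1 = 0.20 × 0.29 × 2.05 = 0.1189 m³/s
w_2 = (7.5 − 0.0)/2 = 3.75 m; q_2 = 0.41 × 1.29 × 3.75 = 1.983 m³/s
w_3 = (8.8 − 4.1)/2 = 2.35 m; q_3 = 0.41 × 1.33 × 2.35 = 1.281 m³/s
w_4 = (11.9 − 7.5)/2 = 2.2 m; q_4 = 0.51 × 1.39 × 2.2 = 1.560 m³/s
w_5 = (12.9 − 8.8)/2 = 2.05 m; q_5 = 0.38 × 0.71 × 2.05 = 0.5531 m³/s
w_6 = (12.9 − 11.9)/2 = 0.5 m; q_6 = 0.26 × 0.34 × 0.5 = 0.04420 m³/s
Q = Σ qᵢ = 5.541 m³/s

5.54 m³/s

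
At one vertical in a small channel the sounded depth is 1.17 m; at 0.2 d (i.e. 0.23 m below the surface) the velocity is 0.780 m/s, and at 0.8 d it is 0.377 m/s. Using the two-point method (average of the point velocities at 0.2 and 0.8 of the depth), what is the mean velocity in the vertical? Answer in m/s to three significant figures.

v̄ = (0.780 + 0.377) / 2 = 0.5785 m/s

0.579 m/s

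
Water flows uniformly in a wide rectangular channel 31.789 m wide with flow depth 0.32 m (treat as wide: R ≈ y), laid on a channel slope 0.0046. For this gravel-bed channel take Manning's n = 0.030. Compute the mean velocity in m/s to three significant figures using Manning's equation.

A = b·y = 31.789 × 0.32 = 10.17 m²
Wide channel: R ≈ y = 0.32 m
Q = (1/n)·A·R^(2/3)·S^(1/2) = (1/0.030) × 10.17 × 0.3200^(2/3) × 0.0046^(1/2) = 10.76 m³/s
V = Q/A = 10.76/10.17 = 1.058 m/s

1.06 m/s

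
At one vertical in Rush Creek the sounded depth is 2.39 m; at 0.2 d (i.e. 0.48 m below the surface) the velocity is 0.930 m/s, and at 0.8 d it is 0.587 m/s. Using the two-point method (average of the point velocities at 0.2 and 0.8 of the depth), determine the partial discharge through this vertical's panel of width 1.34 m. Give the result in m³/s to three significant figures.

2.43 m³/s

v̄ = (0.930 + 0.587) / 2 = 0.7585 m/s
q = v̄ × d × w = 0.7585 × 2.39 × 1.34 = 2.429 m³/s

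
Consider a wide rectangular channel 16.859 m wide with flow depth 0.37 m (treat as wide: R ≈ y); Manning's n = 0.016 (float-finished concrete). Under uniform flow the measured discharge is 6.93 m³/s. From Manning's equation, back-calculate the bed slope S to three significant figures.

0.00119

A = b·y = 16.859 × 0.37 = 6.238 m²
Wide channel: R ≈ y = 0.37 m
S = (Q·n / (1·A·R^(2/3)))² = (6.93×0.016 / (1×6.238×0.5154))² = 0.001190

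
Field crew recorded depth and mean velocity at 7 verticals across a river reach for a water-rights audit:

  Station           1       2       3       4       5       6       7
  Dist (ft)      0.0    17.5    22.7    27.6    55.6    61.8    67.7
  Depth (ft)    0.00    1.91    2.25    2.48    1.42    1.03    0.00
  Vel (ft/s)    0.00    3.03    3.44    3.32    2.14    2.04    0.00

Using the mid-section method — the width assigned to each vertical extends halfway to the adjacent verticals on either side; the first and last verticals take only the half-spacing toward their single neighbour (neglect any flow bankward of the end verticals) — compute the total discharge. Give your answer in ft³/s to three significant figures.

w_2 = (22.7 − 0.0)/2 = 11.35 ft; q_2 = 3.03 × 1.91 × 11.35 = 65.69 ft³/s
w_3 = (27.6 − 17.5)/2 = 5.05 ft; q_3 = 3.44 × 2.25 × 5.05 = 39.09 ft³/s
w_4 = (55.6 − 22.7)/2 = 16.45 ft; q_4 = 3.32 × 2.48 × 16.45 = 135.4 ft³/s
w_5 = (61.8 − 27.6)/2 = 17.1 ft; q_5 = 2.14 × 1.42 × 17.1 = 51.96 ft³/s
w_6 = (67.7 − 55.6)/2 = 6.05 ft; q_6 = 2.04 × 1.03 × 6.05 = 12.71 ft³/s
Stations 1, 7 contribute zero (depth or velocity is 0).
Q = Σ qᵢ = 304.9 ft³/s

305 ft³/s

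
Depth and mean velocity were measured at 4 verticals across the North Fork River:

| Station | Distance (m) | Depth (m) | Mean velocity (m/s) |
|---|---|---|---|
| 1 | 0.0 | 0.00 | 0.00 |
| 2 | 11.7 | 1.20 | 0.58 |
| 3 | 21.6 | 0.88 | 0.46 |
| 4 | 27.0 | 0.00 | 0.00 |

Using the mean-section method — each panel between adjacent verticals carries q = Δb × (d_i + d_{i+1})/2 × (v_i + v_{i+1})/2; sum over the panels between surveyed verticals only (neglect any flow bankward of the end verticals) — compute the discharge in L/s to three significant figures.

Panel 1-2: Δb = 11.7 m, d̄ = (0.00+1.20)/2 = 0.6, v̄ = (0.00+0.58)/2 = 0.29 → q = 11.7×0.6×0.29 = 2.036 m³/s
Panel 2-3: Δb = 9.9 m, d̄ = (1.20+0.88)/2 = 1.04, v̄ = (0.58+0.46)/2 = 0.52 → q = 9.9×1.04×0.52 = 5.354 m³/s
Panel 3-4: Δb = 5.4 m, d̄ = (0.88+0.00)/2 = 0.44, v̄ = (0.46+0.00)/2 = 0.23 → q = 5.4×0.44×0.23 = 0.5465 m³/s
Q = Σ q = 7.936 m³/s
= 7.936 × 1000 = 7936 L/s

7940 L/s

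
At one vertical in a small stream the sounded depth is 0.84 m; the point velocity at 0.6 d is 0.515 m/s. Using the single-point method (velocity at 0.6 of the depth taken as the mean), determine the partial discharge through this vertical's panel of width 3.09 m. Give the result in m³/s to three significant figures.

v̄ = v₀.₆ = 0.515 m/s
q = v̄ × d × w = 0.5150 × 0.84 × 3.09 = 1.337 m³/s

1.34 m³/s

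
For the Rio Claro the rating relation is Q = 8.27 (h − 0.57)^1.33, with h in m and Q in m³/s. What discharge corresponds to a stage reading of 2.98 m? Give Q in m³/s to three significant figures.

26.6 m³/s

Q = 8.27 × (2.98 − 0.57)^1.33 = 8.27 × 2.41^1.33 = 26.64 m³/s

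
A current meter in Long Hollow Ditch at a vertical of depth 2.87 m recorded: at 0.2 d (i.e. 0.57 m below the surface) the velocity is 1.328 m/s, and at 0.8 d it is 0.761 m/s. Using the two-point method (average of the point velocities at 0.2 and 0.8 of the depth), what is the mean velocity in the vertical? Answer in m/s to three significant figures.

v̄ = (1.328 + 0.761) / 2 = 1.045 m/s

1.04 m/s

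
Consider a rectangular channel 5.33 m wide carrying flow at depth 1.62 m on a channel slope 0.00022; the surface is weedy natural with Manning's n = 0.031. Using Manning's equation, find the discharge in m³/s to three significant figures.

A = b·y = 5.33 × 1.62 = 8.635 m²
P = b + 2y = 5.33 + 2×1.62 = 8.570 m
R = A/P = 8.635/8.570 = 1.008 m
Q = (1/n)·A·R^(2/3)·S^(1/2) = (1/0.031) × 8.635 × 1.008^(2/3) × 0.00022^(1/2) = 4.152 m³/s

4.15 m³/s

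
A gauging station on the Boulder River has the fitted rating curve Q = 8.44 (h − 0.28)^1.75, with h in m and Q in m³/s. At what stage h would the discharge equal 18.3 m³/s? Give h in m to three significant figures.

h − h₀ = (Q/C)^(1/b) = (18.3/8.44)^(1/1.75) = 1.556 m
h = 0.28 + 1.556 = 1.836 m

1.84 m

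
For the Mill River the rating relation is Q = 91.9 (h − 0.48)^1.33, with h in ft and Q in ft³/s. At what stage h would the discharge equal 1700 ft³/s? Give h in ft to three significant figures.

9.45 ft

h − h₀ = (Q/C)^(1/b) = (1700/91.9)^(1/1.33) = 8.969 ft
h = 0.48 + 8.969 = 9.449 ft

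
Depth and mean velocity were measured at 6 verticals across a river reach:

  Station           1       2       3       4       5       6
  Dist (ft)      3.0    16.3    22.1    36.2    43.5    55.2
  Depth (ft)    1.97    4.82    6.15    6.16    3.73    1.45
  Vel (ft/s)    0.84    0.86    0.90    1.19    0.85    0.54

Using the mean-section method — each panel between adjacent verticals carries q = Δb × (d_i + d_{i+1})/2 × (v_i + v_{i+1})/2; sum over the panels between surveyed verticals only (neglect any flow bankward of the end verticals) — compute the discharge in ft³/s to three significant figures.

Panel 1-2: Δb = 13.3 ft, d̄ = (1.97+4.82)/2 = 3.395, v̄ = (0.84+0.86)/2 = 0.85 → q = 13.3×3.395×0.85 = 38.38 ft³/s
Panel 2-3: Δb = 5.8 ft, d̄ = (4.82+6.15)/2 = 5.485, v̄ = (0.86+0.90)/2 = 0.88 → q = 5.8×5.485×0.88 = 28.00 ft³/s
Panel 3-4: Δb = 14.1 ft, d̄ = (6.15+6.16)/2 = 6.155, v̄ = (0.90+1.19)/2 = 1.045 → q = 14.1×6.155×1.045 = 90.69 ft³/s
Panel 4-5: Δb = 7.3 ft, d̄ = (6.16+3.73)/2 = 4.945, v̄ = (1.19+0.85)/2 = 1.02 → q = 7.3×4.945×1.02 = 36.82 ft³/s
Panel 5-6: Δb = 11.7 ft, d̄ = (3.73+1.45)/2 = 2.59, v̄ = (0.85+0.54)/2 = 0.695 → q = 11.7×2.59×0.695 = 21.06 ft³/s
Q = Σ q = 214.9 ft³/s

215 ft³/s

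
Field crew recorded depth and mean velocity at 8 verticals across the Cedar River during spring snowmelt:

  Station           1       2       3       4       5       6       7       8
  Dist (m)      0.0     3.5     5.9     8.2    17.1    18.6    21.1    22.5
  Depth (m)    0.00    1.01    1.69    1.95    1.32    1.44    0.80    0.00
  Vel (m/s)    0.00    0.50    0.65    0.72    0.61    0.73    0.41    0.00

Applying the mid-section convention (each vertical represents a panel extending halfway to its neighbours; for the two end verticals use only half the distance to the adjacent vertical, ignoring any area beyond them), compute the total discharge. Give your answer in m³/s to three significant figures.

w_2 = (5.9 − 0.0)/2 = 2.95 m; q_2 = 0.50 × 1.01 × 2.95 = 1.490 m³/s
w_3 = (8.2 − 3.5)/2 = 2.35 m; q_3 = 0.65 × 1.69 × 2.35 = 2.581 m³/s
w_4 = (17.1 − 5.9)/2 = 5.6 m; q_4 = 0.72 × 1.95 × 5.6 = 7.862 m³/s
w_5 = (18.6 − 8.2)/2 = 5.2 m; q_5 = 0.61 × 1.32 × 5.2 = 4.187 m³/s
w_6 = (21.1 − 17.1)/2 = 2 m; q_6 = 0.73 × 1.44 × 2 = 2.102 m³/s
w_7 = (22.5 − 18.6)/2 = 1.95 m; q_7 = 0.41 × 0.80 × 1.95 = 0.6396 m³/s
Stations 1, 8 contribute zero (depth or velocity is 0).
Q = Σ qᵢ = 18.86 m³/s

18.9 m³/s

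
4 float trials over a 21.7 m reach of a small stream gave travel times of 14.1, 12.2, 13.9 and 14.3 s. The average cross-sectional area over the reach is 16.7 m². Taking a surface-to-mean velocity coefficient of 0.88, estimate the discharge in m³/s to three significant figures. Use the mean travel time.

t̄ = (14.1 + 12.2 + 13.9 + 14.3) / 4 = 13.625 s
v_surface = L / t̄ = 21.7 / 13.625 = 1.593 m/s
v_mean = 0.88 × 1.593 = 1.402 m/s
Q = A × v_mean = 16.7 × 1.402 = 23.41 m³/s

23.4 m³/s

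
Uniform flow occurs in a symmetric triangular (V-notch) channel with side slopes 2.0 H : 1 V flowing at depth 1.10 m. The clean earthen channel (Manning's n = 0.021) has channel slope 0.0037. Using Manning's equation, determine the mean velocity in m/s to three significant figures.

1.81 m/s

A = z·y² = 2.0×1.10² = 2.420 m²
P = 2y√(1+z²) = 2×1.10×√(1+2.0²) = 4.919 m
R = A/P = 2.420/4.919 = 0.4919 m
Q = (1/n)·A·R^(2/3)·S^(1/2) = (1/0.021) × 2.420 × 0.4919^(2/3) × 0.0037^(1/2) = 4.368 m³/s
V = Q/A = 4.368/2.420 = 1.805 m/s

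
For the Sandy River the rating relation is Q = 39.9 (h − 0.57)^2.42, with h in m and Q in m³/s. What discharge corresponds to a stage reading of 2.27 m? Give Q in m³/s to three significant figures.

Q = 39.9 × (2.27 − 0.57)^2.42 = 39.9 × 1.7^2.42 = 144.1 m³/s

144 m³/s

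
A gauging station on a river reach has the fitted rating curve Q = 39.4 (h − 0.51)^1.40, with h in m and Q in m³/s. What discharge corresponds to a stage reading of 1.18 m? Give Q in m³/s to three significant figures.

22.5 m³/s

Q = 39.4 × (1.18 − 0.51)^1.40 = 39.4 × 0.67^1.40 = 22.49 m³/s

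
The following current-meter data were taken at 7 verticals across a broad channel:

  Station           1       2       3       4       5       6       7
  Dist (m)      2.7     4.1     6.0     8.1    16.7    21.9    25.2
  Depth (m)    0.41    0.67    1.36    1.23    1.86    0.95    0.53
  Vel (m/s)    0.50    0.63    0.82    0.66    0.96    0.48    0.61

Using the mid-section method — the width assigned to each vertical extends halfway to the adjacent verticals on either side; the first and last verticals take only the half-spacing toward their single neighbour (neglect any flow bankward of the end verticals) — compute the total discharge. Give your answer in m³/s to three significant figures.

w_1 = (4.1 − 2.7)/2 = 0.7 m; q_1 = 0.50 × 0.41 × 0.7 = 0.1435 m³/s
w_2 = (6.0 − 2.7)/2 = 1.65 m; q_2 = 0.63 × 0.67 × 1.65 = 0.6965 m³/s
w_3 = (8.1 − 4.1)/2 = 2 m; q_3 = 0.82 × 1.36 × 2 = 2.230 m³/s
w_4 = (16.7 − 6.0)/2 = 5.35 m; q_4 = 0.66 × 1.23 × 5.35 = 4.343 m³/s
w_5 = (21.9 − 8.1)/2 = 6.9 m; q_5 = 0.96 × 1.86 × 6.9 = 12.32 m³/s
w_6 = (25.2 − 16.7)/2 = 4.25 m; q_6 = 0.48 × 0.95 × 4.25 = 1.938 m³/s
w_7 = (25.2 − 21.9)/2 = 1.65 m; q_7 = 0.61 × 0.53 × 1.65 = 0.5334 m³/s
Q = Σ qᵢ = 22.21 m³/s

22.2 m³/s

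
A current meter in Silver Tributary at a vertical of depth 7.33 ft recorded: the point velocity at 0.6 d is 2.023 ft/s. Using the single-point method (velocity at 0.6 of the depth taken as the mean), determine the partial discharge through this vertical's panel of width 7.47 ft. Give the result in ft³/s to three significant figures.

111 ft³/s

v̄ = v₀.₆ = 2.023 ft/s
q = v̄ × d × w = 2.023 × 7.33 × 7.47 = 110.8 ft³/s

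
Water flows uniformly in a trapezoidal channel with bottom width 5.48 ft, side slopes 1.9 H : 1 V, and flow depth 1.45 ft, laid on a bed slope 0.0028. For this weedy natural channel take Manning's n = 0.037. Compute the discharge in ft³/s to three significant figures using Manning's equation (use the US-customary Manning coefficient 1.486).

25.7 ft³/s

A = (b + z·y)·y = (5.48 + 1.9×1.45)×1.45 = 11.94 ft²
P = b + 2y√(1+z²) = 5.48 + 2×1.45×√(1+1.9²) = 11.71 ft
R = A/P = 11.94/11.71 = 1.020 ft
Q = (1.486/n)·A·R^(2/3)·S^(1/2) = (1.486/0.037) × 11.94 × 1.020^(2/3) × 0.0028^(1/2) = 25.71 ft³/s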